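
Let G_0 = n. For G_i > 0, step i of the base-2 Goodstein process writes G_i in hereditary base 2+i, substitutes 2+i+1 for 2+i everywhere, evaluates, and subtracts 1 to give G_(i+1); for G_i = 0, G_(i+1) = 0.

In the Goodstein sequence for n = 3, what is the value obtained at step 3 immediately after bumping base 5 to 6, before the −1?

base 2: 3 = 2 + 1; at 3: 3 + 1 = 4; next = 3
base 3: 3 = 3; at 4: 4 = 4; next = 3
base 4: 3 = 3; at 5: 3 = 3; next = 2
base 5: 2 = 2; at 6: 2 = 2; next = 1

2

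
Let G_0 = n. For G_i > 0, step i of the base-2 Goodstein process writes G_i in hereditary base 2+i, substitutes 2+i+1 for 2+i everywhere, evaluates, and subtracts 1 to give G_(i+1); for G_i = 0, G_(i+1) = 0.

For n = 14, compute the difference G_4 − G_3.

i=0: 14 = 2^(2 + 1) + 2^2 + 2 (b=2); 2→3: 3^(3 + 1) + 3^3 + 3 = 111; 111−1 = 110
i=1: 110 = 3^(3 + 1) + 3^3 + 2 (b=3); 3→4: 4^(4 + 1) + 4^4 + 2 = 1282; 1282−1 = 1281
i=2: 1281 = 4^(4 + 1) + 4^4 + 1 (b=4); 4→5: 5^(5 + 1) + 5^5 + 1 = 18751; 18751−1 = 18750
i=3: 18750 = 5^(5 + 1) + 5^5 (b=5); 5→6: 6^(6 + 1) + 6^6 = 326592; 326592−1 = 326591

307841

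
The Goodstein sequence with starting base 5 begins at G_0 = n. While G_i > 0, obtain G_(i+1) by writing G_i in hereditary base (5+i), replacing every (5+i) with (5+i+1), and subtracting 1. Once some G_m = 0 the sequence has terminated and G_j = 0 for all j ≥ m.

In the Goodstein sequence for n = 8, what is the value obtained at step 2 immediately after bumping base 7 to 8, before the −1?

9

G_0 = 8. HB_5(8) = 5 + 3. Bump = 9. G_1 = 8.
G_1 = 8. HB_6(8) = 6 + 2. Bump = 9. G_2 = 8.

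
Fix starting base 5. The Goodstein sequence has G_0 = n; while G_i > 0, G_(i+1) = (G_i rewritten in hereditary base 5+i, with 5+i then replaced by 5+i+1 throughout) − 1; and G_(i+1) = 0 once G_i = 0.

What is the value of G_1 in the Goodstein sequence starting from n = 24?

27

[0] 24 ≡ 4·5 + 4 (base 5). Lift 6: 28. −1: 27.
[1] 27 ≡ 4·6 + 3 (base 6). Lift 7: 31. −1: 30.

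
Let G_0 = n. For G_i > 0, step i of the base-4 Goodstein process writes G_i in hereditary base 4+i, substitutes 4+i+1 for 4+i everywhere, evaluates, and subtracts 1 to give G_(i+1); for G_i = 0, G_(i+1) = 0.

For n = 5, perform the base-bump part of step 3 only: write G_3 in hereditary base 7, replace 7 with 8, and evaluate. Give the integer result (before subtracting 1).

4

G_0=5  [base 4] 4 + 1  →[4↦5]→  5 + 1 = 6  −1 ⇒ G_1=5
G_1=5  [base 5] 5  →[5↦6]→  6 = 6  −1 ⇒ G_2=5
G_2=5  [base 6] 5  →[6↦7]→  5 = 5  −1 ⇒ G_3=4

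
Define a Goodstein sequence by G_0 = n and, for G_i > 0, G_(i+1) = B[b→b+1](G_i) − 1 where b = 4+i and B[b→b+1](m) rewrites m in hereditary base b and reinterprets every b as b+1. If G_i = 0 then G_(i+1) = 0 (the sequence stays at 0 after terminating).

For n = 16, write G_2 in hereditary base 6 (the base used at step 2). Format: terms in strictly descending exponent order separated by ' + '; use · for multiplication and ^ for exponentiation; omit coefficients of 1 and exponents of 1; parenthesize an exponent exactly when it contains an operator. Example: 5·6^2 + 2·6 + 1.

4·6 + 3

(0) 16|_4 = 4^2 ↦ 5^2|_5 = 25 ⇒ 24
(1) 24|_5 = 4·5 + 4 ↦ 4·6 + 4|_6 = 28 ⇒ 27
(2) 27|_6 = 4·6 + 3 ↦ 4·7 + 3|_7 = 31 ⇒ 30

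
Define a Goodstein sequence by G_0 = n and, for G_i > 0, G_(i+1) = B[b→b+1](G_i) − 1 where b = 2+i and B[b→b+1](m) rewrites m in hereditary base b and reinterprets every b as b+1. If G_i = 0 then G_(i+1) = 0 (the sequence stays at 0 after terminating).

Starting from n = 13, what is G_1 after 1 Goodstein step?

base 2: 13 = 2^(2 + 1) + 2^2 + 1; at 3: 3^(3 + 1) + 3^3 + 1 = 109; next = 108
base 3: 108 = 3^(3 + 1) + 3^3; at 4: 4^(4 + 1) + 4^4 = 1280; next = 1279

108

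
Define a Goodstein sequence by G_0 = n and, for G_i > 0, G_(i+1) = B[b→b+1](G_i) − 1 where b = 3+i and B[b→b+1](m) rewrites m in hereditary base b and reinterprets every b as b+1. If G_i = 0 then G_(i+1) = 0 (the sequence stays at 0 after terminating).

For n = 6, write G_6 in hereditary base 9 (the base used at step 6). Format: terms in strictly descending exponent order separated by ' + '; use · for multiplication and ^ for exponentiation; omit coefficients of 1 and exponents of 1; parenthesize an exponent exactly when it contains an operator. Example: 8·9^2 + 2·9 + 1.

6

step 0: 6 = 2·3; sub 4 for 3: 2·4; = 8; G_1 = 8−1 = 7
step 1: 7 = 4 + 3; sub 5 for 4: 5 + 3; = 8; G_2 = 8−1 = 7
step 2: 7 = 5 + 2; sub 6 for 5: 6 + 2; = 8; G_3 = 8−1 = 7
step 3: 7 = 6 + 1; sub 7 for 6: 7 + 1; = 8; G_4 = 8−1 = 7
step 4: 7 = 7; sub 8 for 7: 8; = 8; G_5 = 8−1 = 7
step 5: 7 = 7; sub 9 for 8: 7; = 7; G_6 = 7−1 = 6
step 6: 6 = 6; sub 10 for 9: 6; = 6; G_7 = 6−1 = 5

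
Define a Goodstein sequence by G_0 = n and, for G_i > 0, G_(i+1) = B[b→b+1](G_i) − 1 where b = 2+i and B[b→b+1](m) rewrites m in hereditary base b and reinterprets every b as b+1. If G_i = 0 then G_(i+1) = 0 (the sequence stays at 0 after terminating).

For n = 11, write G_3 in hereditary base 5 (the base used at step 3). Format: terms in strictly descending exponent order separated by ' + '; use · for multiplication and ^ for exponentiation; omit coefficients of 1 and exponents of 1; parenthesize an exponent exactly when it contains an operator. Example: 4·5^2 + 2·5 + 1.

5^(5 + 1) + 2

G_0 = 11. HB_2(11) = 2^(2 + 1) + 2 + 1. Bump = 85. G_1 = 84.
G_1 = 84. HB_3(84) = 3^(3 + 1) + 3. Bump = 1028. G_2 = 1027.
G_2 = 1027. HB_4(1027) = 4^(4 + 1) + 3. Bump = 15628. G_3 = 15627.
G_3 = 15627. HB_5(15627) = 5^(5 + 1) + 2. Bump = 279938. G_4 = 279937.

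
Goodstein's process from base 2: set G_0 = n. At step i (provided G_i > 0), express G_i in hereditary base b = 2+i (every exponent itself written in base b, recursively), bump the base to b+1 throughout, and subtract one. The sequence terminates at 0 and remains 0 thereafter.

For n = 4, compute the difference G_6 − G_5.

G_0 = 4. HB_2(4) = 2^2. Bump = 27. G_1 = 26.
G_1 = 26. HB_3(26) = 2·3^2 + 2·3 + 2. Bump = 42. G_2 = 41.
G_2 = 41. HB_4(41) = 2·4^2 + 2·4 + 1. Bump = 61. G_3 = 60.
G_3 = 60. HB_5(60) = 2·5^2 + 2·5. Bump = 84. G_4 = 83.
G_4 = 83. HB_6(83) = 2·6^2 + 6 + 5. Bump = 110. G_5 = 109.
G_5 = 109. HB_7(109) = 2·7^2 + 7 + 4. Bump = 140. G_6 = 139.

30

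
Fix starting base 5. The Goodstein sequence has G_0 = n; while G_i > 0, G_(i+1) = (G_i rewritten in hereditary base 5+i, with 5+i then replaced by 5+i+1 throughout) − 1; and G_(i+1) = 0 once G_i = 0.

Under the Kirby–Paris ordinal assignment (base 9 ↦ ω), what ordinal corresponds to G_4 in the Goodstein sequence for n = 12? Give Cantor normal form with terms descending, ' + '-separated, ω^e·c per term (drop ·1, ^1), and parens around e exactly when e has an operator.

step 0: 12 = 2·5 + 2; sub 6 for 5: 2·6 + 2; = 14; G_1 = 14−1 = 13
step 1: 13 = 2·6 + 1; sub 7 for 6: 2·7 + 1; = 15; G_2 = 15−1 = 14
step 2: 14 = 2·7; sub 8 for 7: 2·8; = 16; G_3 = 16−1 = 15
step 3: 15 = 8 + 7; sub 9 for 8: 9 + 7; = 16; G_4 = 16−1 = 15

ω + 6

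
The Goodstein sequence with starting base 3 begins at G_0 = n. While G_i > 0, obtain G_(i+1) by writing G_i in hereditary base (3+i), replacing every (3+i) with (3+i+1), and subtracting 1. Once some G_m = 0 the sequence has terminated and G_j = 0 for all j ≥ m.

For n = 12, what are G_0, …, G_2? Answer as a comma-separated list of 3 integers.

(0) 12|_3 = 3^2 + 3 ↦ 4^2 + 4|_4 = 20 ⇒ 19
(1) 19|_4 = 4^2 + 3 ↦ 5^2 + 3|_5 = 28 ⇒ 27

12, 19, 27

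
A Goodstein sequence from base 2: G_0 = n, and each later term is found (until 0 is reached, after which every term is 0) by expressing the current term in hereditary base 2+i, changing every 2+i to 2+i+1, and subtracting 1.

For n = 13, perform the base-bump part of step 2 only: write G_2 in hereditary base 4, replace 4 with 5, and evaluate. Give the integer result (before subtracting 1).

G_0=13  [base 2] 2^(2 + 1) + 2^2 + 1  →[2↦3]→  3^(3 + 1) + 3^3 + 1 = 109  −1 ⇒ G_1=108
G_1=108  [base 3] 3^(3 + 1) + 3^3  →[3↦4]→  4^(4 + 1) + 4^4 = 1280  −1 ⇒ G_2=1279
G_2=1279  [base 4] 4^(4 + 1) + 3·4^3 + 3·4^2 + 3·4 + 3  →[4↦5]→  5^(5 + 1) + 3·5^3 + 3·5^2 + 3·5 + 3 = 16093  −1 ⇒ G_3=16092

16093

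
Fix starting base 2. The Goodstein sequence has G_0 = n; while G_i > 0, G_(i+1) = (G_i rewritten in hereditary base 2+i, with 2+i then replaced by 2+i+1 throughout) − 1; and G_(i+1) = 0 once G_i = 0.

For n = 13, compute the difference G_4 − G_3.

264619

G_0 = 13. HB_2(13) = 2^(2 + 1) + 2^2 + 1. Bump = 109. G_1 = 108.
G_1 = 108. HB_3(108) = 3^(3 + 1) + 3^3. Bump = 1280. G_2 = 1279.
G_2 = 1279. HB_4(1279) = 4^(4 + 1) + 3·4^3 + 3·4^2 + 3·4 + 3. Bump = 16093. G_3 = 16092.
G_3 = 16092. HB_5(16092) = 5^(5 + 1) + 3·5^3 + 3·5^2 + 3·5 + 2. Bump = 280712. G_4 = 280711.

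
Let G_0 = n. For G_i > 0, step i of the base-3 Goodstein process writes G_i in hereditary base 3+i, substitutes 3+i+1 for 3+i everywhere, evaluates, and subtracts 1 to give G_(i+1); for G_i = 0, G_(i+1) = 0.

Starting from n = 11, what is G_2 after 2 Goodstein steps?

25

base 3: 11 = 3^2 + 2; at 4: 4^2 + 2 = 18; next = 17
base 4: 17 = 4^2 + 1; at 5: 5^2 + 1 = 26; next = 25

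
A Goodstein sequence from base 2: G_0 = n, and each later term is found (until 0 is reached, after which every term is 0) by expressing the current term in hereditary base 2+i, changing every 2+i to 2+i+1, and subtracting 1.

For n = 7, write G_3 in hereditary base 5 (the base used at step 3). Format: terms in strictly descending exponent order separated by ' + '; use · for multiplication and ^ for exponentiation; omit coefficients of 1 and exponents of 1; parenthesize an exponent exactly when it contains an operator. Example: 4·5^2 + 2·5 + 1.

G_0=7  [base 2] 2^2 + 2 + 1  →[2↦3]→  3^3 + 3 + 1 = 31  −1 ⇒ G_1=30
G_1=30  [base 3] 3^3 + 3  →[3↦4]→  4^4 + 4 = 260  −1 ⇒ G_2=259
G_2=259  [base 4] 4^4 + 3  →[4↦5]→  5^5 + 3 = 3128  −1 ⇒ G_3=3127
G_3=3127  [base 5] 5^5 + 2  →[5↦6]→  6^6 + 2 = 46658  −1 ⇒ G_4=46657

5^5 + 2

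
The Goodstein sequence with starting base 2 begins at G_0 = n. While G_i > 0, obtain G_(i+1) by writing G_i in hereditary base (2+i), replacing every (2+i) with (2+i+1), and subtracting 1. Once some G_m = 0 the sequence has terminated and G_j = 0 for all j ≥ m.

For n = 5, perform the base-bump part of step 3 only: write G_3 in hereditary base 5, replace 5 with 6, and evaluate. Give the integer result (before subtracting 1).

776

[0] 5 ≡ 2^2 + 1 (base 2). Lift 3: 28. −1: 27.
[1] 27 ≡ 3^3 (base 3). Lift 4: 256. −1: 255.
[2] 255 ≡ 3·4^3 + 3·4^2 + 3·4 + 3 (base 4). Lift 5: 468. −1: 467.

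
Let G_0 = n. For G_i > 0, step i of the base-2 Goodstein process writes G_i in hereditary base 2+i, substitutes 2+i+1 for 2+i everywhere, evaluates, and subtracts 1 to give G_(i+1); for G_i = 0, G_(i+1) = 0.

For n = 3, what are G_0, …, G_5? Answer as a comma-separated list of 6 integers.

i=0: 3 = 2 + 1 (b=2); 2→3: 3 + 1 = 4; 4−1 = 3
i=1: 3 = 3 (b=3); 3→4: 4 = 4; 4−1 = 3
i=2: 3 = 3 (b=4); 4→5: 3 = 3; 3−1 = 2
i=3: 2 = 2 (b=5); 5→6: 2 = 2; 2−1 = 1
i=4: 1 = 1 (b=6); 6→7: 1 = 1; 1−1 = 0

3, 3, 3, 2, 1, 0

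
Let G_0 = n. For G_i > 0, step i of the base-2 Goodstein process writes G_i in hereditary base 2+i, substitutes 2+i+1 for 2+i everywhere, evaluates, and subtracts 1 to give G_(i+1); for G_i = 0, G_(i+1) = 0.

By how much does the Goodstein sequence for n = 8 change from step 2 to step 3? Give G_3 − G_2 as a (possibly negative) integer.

G_0 = 8. HB_2(8) = 2^(2 + 1). Bump = 81. G_1 = 80.
G_1 = 80. HB_3(80) = 2·3^3 + 2·3^2 + 2·3 + 2. Bump = 554. G_2 = 553.
G_2 = 553. HB_4(553) = 2·4^4 + 2·4^2 + 2·4 + 1. Bump = 6311. G_3 = 6310.

5757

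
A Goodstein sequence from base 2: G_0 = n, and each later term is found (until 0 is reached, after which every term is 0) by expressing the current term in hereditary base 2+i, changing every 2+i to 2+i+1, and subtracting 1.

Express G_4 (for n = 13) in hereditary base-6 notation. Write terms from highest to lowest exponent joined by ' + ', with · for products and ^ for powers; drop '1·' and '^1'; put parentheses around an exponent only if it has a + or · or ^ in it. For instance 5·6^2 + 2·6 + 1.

6^(6 + 1) + 3·6^3 + 3·6^2 + 3·6 + 1

13 —HB2→ 2^(2 + 1) + 2^2 + 1 —bump→ 3^(3 + 1) + 3^3 + 1 = 109 —(−1)→ 108
108 —HB3→ 3^(3 + 1) + 3^3 —bump→ 4^(4 + 1) + 4^4 = 1280 —(−1)→ 1279
1279 —HB4→ 4^(4 + 1) + 3·4^3 + 3·4^2 + 3·4 + 3 —bump→ 5^(5 + 1) + 3·5^3 + 3·5^2 + 3·5 + 3 = 16093 —(−1)→ 16092
16092 —HB5→ 5^(5 + 1) + 3·5^3 + 3·5^2 + 3·5 + 2 —bump→ 6^(6 + 1) + 3·6^3 + 3·6^2 + 3·6 + 2 = 280712 —(−1)→ 280711
280711 —HB6→ 6^(6 + 1) + 3·6^3 + 3·6^2 + 3·6 + 1 —bump→ 7^(7 + 1) + 3·7^3 + 3·7^2 + 3·7 + 1 = 5765999 —(−1)→ 5765998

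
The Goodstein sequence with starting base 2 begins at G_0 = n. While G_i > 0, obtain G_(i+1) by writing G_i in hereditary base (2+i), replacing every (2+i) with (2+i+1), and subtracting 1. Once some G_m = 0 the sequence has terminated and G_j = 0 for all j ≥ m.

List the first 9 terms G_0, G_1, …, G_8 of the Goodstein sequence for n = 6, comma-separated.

6, 29, 257, 3125, 46655, 98039, 187243, 332147, 555551

6 —HB2→ 2^2 + 2 —bump→ 3^3 + 3 = 30 —(−1)→ 29
29 —HB3→ 3^3 + 2 —bump→ 4^4 + 2 = 258 —(−1)→ 257
257 —HB4→ 4^4 + 1 —bump→ 5^5 + 1 = 3126 —(−1)→ 3125
3125 —HB5→ 5^5 —bump→ 6^6 = 46656 —(−1)→ 46655
46655 —HB6→ 5·6^5 + 5·6^4 + 5·6^3 + 5·6^2 + 5·6 + 5 —bump→ 5·7^5 + 5·7^4 + 5·7^3 + 5·7^2 + 5·7 + 5 = 98040 —(−1)→ 98039
98039 —HB7→ 5·7^5 + 5·7^4 + 5·7^3 + 5·7^2 + 5·7 + 4 —bump→ 5·8^5 + 5·8^4 + 5·8^3 + 5·8^2 + 5·8 + 4 = 187244 —(−1)→ 187243
187243 —HB8→ 5·8^5 + 5·8^4 + 5·8^3 + 5·8^2 + 5·8 + 3 —bump→ 5·9^5 + 5·9^4 + 5·9^3 + 5·9^2 + 5·9 + 3 = 332148 —(−1)→ 332147
332147 —HB9→ 5·9^5 + 5·9^4 + 5·9^3 + 5·9^2 + 5·9 + 2 —bump→ 5·10^5 + 5·10^4 + 5·10^3 + 5·10^2 + 5·10 + 2 = 555552 —(−1)→ 555551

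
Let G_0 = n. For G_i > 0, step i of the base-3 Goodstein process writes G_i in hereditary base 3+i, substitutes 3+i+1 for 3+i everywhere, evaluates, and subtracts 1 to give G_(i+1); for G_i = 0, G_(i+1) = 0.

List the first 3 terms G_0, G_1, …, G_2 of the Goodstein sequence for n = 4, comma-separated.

[0] 4 ≡ 3 + 1 (base 3). Lift 4: 5. −1: 4.
[1] 4 ≡ 4 (base 4). Lift 5: 5. −1: 4.

4, 4, 4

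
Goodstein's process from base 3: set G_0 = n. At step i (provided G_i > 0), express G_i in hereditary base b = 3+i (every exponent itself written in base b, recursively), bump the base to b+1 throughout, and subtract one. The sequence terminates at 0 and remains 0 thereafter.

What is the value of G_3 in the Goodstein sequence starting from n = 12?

step 0: 12 = 3^2 + 3; sub 4 for 3: 4^2 + 4; = 20; G_1 = 20−1 = 19
step 1: 19 = 4^2 + 3; sub 5 for 4: 5^2 + 3; = 28; G_2 = 28−1 = 27
step 2: 27 = 5^2 + 2; sub 6 for 5: 6^2 + 2; = 38; G_3 = 38−1 = 37
step 3: 37 = 6^2 + 1; sub 7 for 6: 7^2 + 1; = 50; G_4 = 50−1 = 49

37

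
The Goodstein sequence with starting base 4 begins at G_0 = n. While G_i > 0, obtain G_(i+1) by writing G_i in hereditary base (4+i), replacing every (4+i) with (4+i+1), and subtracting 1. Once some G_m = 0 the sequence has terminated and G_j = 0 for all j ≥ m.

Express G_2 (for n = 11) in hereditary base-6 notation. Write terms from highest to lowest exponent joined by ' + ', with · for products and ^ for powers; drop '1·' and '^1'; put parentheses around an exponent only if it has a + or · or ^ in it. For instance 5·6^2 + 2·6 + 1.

2·6 + 1

G_0 = 11. HB_4(11) = 2·4 + 3. Bump = 13. G_1 = 12.
G_1 = 12. HB_5(12) = 2·5 + 2. Bump = 14. G_2 = 13.
G_2 = 13. HB_6(13) = 2·6 + 1. Bump = 15. G_3 = 14.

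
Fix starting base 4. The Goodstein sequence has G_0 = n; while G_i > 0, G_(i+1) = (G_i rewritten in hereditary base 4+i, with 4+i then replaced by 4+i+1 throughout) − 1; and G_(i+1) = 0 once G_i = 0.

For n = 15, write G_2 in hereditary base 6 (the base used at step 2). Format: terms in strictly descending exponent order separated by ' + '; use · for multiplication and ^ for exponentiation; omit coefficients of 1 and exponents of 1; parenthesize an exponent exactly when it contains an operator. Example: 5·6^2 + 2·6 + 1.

15 —HB4→ 3·4 + 3 —bump→ 3·5 + 3 = 18 —(−1)→ 17
17 —HB5→ 3·5 + 2 —bump→ 3·6 + 2 = 20 —(−1)→ 19
19 —HB6→ 3·6 + 1 —bump→ 3·7 + 1 = 22 —(−1)→ 21

3·6 + 1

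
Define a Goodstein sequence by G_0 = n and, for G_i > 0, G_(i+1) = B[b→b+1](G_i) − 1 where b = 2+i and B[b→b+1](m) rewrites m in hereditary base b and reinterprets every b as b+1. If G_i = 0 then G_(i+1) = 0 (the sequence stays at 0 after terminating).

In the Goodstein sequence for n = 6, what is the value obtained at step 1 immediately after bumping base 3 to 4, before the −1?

base 2: 6 = 2^2 + 2; at 3: 3^3 + 3 = 30; next = 29
base 3: 29 = 3^3 + 2; at 4: 4^4 + 2 = 258; next = 257

258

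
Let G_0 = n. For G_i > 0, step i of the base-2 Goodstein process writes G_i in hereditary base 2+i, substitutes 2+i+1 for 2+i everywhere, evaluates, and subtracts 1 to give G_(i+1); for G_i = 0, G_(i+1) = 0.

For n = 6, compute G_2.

257

G_0=6  [base 2] 2^2 + 2  →[2↦3]→  3^3 + 3 = 30  −1 ⇒ G_1=29
G_1=29  [base 3] 3^3 + 2  →[3↦4]→  4^4 + 2 = 258  −1 ⇒ G_2=257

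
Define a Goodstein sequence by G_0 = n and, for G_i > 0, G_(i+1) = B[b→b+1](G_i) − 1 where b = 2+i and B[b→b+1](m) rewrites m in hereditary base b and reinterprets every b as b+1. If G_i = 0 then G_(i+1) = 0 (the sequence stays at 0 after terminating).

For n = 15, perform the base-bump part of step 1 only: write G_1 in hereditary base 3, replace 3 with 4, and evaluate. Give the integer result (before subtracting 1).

1284

step 0: 15 = 2^(2 + 1) + 2^2 + 2 + 1; sub 3 for 2: 3^(3 + 1) + 3^3 + 3 + 1; = 112; G_1 = 112−1 = 111
step 1: 111 = 3^(3 + 1) + 3^3 + 3; sub 4 for 3: 4^(4 + 1) + 4^4 + 4; = 1284; G_2 = 1284−1 = 1283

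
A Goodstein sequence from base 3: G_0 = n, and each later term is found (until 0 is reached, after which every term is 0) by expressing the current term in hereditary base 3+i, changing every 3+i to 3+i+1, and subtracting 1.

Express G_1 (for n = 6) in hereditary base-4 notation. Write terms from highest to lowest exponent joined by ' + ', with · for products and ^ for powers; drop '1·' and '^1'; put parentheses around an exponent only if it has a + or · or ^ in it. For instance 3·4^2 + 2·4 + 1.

4 + 3

6 —HB3→ 2·3 —bump→ 2·4 = 8 —(−1)→ 7
7 —HB4→ 4 + 3 —bump→ 5 + 3 = 8 —(−1)→ 7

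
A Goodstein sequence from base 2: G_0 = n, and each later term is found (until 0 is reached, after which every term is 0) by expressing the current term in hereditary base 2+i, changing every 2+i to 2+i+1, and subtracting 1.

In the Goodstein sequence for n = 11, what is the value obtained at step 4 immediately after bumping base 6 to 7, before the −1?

5764802

step 0: 11 = 2^(2 + 1) + 2 + 1; sub 3 for 2: 3^(3 + 1) + 3 + 1; = 85; G_1 = 85−1 = 84
step 1: 84 = 3^(3 + 1) + 3; sub 4 for 3: 4^(4 + 1) + 4; = 1028; G_2 = 1028−1 = 1027
step 2: 1027 = 4^(4 + 1) + 3; sub 5 for 4: 5^(5 + 1) + 3; = 15628; G_3 = 15628−1 = 15627
step 3: 15627 = 5^(5 + 1) + 2; sub 6 for 5: 6^(6 + 1) + 2; = 279938; G_4 = 279938−1 = 279937
step 4: 279937 = 6^(6 + 1) + 1; sub 7 for 6: 7^(7 + 1) + 1; = 5764802; G_5 = 5764802−1 = 5764801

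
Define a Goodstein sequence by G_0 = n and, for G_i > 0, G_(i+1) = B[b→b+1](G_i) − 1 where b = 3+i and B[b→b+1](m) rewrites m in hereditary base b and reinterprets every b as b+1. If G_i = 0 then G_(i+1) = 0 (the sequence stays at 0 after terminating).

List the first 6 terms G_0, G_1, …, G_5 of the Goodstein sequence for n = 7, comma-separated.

i=0: 7 = 2·3 + 1 (b=3); 3→4: 2·4 + 1 = 9; 9−1 = 8
i=1: 8 = 2·4 (b=4); 4→5: 2·5 = 10; 10−1 = 9
i=2: 9 = 5 + 4 (b=5); 5→6: 6 + 4 = 10; 10−1 = 9
i=3: 9 = 6 + 3 (b=6); 6→7: 7 + 3 = 10; 10−1 = 9
i=4: 9 = 7 + 2 (b=7); 7→8: 8 + 2 = 10; 10−1 = 9

7, 8, 9, 9, 9, 9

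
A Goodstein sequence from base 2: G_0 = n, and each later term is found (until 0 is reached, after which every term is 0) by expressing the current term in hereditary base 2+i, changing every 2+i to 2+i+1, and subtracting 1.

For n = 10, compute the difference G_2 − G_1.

(0) 10|_2 = 2^(2 + 1) + 2 ↦ 3^(3 + 1) + 3|_3 = 84 ⇒ 83
(1) 83|_3 = 3^(3 + 1) + 2 ↦ 4^(4 + 1) + 2|_4 = 1026 ⇒ 1025

942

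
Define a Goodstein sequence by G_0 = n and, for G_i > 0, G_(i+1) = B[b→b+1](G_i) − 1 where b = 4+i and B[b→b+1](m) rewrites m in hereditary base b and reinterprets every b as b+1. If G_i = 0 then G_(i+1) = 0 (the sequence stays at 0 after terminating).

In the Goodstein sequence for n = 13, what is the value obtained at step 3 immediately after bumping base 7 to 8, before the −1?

i=0: 13 = 3·4 + 1 (b=4); 4→5: 3·5 + 1 = 16; 16−1 = 15
i=1: 15 = 3·5 (b=5); 5→6: 3·6 = 18; 18−1 = 17
i=2: 17 = 2·6 + 5 (b=6); 6→7: 2·7 + 5 = 19; 19−1 = 18
i=3: 18 = 2·7 + 4 (b=7); 7→8: 2·8 + 4 = 20; 20−1 = 19

20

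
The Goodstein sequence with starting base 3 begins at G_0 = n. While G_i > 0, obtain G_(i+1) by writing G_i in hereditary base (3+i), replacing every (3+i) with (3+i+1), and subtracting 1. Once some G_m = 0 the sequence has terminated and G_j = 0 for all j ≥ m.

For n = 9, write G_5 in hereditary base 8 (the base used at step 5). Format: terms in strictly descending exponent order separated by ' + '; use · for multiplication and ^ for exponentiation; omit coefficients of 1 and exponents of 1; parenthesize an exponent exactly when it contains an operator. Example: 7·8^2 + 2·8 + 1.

step 0: 9 = 3^2; sub 4 for 3: 4^2; = 16; G_1 = 16−1 = 15
step 1: 15 = 3·4 + 3; sub 5 for 4: 3·5 + 3; = 18; G_2 = 18−1 = 17
step 2: 17 = 3·5 + 2; sub 6 for 5: 3·6 + 2; = 20; G_3 = 20−1 = 19
step 3: 19 = 3·6 + 1; sub 7 for 6: 3·7 + 1; = 22; G_4 = 22−1 = 21
step 4: 21 = 3·7; sub 8 for 7: 3·8; = 24; G_5 = 24−1 = 23
step 5: 23 = 2·8 + 7; sub 9 for 8: 2·9 + 7; = 25; G_6 = 25−1 = 24

2·8 + 7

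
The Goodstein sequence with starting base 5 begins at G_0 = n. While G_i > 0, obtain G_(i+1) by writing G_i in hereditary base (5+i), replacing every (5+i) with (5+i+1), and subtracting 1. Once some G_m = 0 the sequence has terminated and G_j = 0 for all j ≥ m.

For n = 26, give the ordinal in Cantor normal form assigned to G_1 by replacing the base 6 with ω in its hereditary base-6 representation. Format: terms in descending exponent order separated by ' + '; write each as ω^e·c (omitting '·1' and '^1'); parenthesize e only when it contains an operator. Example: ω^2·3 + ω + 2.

(0) 26|_5 = 5^2 + 1 ↦ 6^2 + 1|_6 = 37 ⇒ 36
(1) 36|_6 = 6^2 ↦ 7^2|_7 = 49 ⇒ 48

ω^2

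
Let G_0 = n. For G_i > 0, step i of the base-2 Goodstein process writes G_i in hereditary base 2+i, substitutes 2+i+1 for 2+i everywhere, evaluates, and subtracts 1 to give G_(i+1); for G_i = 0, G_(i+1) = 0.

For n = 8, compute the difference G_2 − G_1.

473

8 —HB2→ 2^(2 + 1) —bump→ 3^(3 + 1) = 81 —(−1)→ 80
80 —HB3→ 2·3^3 + 2·3^2 + 2·3 + 2 —bump→ 2·4^4 + 2·4^2 + 2·4 + 2 = 554 —(−1)→ 553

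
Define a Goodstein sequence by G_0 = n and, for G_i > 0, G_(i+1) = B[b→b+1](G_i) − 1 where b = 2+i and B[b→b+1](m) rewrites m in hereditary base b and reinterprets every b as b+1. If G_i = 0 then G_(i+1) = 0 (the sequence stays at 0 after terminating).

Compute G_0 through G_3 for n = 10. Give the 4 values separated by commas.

i=0: 10 = 2^(2 + 1) + 2 (b=2); 2→3: 3^(3 + 1) + 3 = 84; 84−1 = 83
i=1: 83 = 3^(3 + 1) + 2 (b=3); 3→4: 4^(4 + 1) + 2 = 1026; 1026−1 = 1025
i=2: 1025 = 4^(4 + 1) + 1 (b=4); 4→5: 5^(5 + 1) + 1 = 15626; 15626−1 = 15625

10, 83, 1025, 15625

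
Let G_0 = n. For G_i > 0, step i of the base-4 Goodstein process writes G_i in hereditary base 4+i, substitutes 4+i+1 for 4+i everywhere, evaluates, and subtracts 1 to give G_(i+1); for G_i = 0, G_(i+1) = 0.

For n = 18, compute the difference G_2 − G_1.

(0) 18|_4 = 4^2 + 2 ↦ 5^2 + 2|_5 = 27 ⇒ 26
(1) 26|_5 = 5^2 + 1 ↦ 6^2 + 1|_6 = 37 ⇒ 36

10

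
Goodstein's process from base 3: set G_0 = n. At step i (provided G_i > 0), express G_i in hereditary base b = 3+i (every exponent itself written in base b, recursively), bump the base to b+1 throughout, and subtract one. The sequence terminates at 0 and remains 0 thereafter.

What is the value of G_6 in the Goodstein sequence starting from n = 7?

base 3: 7 = 2·3 + 1; at 4: 2·4 + 1 = 9; next = 8
base 4: 8 = 2·4; at 5: 2·5 = 10; next = 9
base 5: 9 = 5 + 4; at 6: 6 + 4 = 10; next = 9
base 6: 9 = 6 + 3; at 7: 7 + 3 = 10; next = 9
base 7: 9 = 7 + 2; at 8: 8 + 2 = 10; next = 9
base 8: 9 = 8 + 1; at 9: 9 + 1 = 10; next = 9

9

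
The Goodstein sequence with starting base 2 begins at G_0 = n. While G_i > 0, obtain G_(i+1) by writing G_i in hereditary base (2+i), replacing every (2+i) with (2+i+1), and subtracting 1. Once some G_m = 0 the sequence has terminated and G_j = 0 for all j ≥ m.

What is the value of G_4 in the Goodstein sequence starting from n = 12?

(0) 12|_2 = 2^(2 + 1) + 2^2 ↦ 3^(3 + 1) + 3^3|_3 = 108 ⇒ 107
(1) 107|_3 = 3^(3 + 1) + 2·3^2 + 2·3 + 2 ↦ 4^(4 + 1) + 2·4^2 + 2·4 + 2|_4 = 1066 ⇒ 1065
(2) 1065|_4 = 4^(4 + 1) + 2·4^2 + 2·4 + 1 ↦ 5^(5 + 1) + 2·5^2 + 2·5 + 1|_5 = 15686 ⇒ 15685
(3) 15685|_5 = 5^(5 + 1) + 2·5^2 + 2·5 ↦ 6^(6 + 1) + 2·6^2 + 2·6|_6 = 280020 ⇒ 280019
(4) 280019|_6 = 6^(6 + 1) + 2·6^2 + 6 + 5 ↦ 7^(7 + 1) + 2·7^2 + 7 + 5|_7 = 5764911 ⇒ 5764910

280019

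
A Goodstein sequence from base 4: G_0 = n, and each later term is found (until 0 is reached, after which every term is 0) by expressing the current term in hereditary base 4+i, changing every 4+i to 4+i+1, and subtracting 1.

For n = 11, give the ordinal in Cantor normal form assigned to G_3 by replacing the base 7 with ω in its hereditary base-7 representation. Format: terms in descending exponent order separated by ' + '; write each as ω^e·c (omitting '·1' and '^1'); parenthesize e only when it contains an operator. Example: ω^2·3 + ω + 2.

ω·2

step 0: 11 = 2·4 + 3; sub 5 for 4: 2·5 + 3; = 13; G_1 = 13−1 = 12
step 1: 12 = 2·5 + 2; sub 6 for 5: 2·6 + 2; = 14; G_2 = 14−1 = 13
step 2: 13 = 2·6 + 1; sub 7 for 6: 2·7 + 1; = 15; G_3 = 15−1 = 14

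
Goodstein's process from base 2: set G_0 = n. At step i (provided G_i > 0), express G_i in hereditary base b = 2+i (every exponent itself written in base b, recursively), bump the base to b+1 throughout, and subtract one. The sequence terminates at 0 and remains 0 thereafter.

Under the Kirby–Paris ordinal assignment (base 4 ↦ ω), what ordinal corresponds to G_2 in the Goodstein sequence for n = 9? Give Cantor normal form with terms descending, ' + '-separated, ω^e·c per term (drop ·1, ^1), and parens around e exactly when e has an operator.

G_0=9  [base 2] 2^(2 + 1) + 1  →[2↦3]→  3^(3 + 1) + 1 = 82  −1 ⇒ G_1=81
G_1=81  [base 3] 3^(3 + 1)  →[3↦4]→  4^(4 + 1) = 1024  −1 ⇒ G_2=1023
G_2=1023  [base 4] 3·4^4 + 3·4^3 + 3·4^2 + 3·4 + 3  →[4↦5]→  3·5^5 + 3·5^3 + 3·5^2 + 3·5 + 3 = 9843  −1 ⇒ G_3=9842

ω^ω·3 + ω^3·3 + ω^2·3 + ω·3 + 3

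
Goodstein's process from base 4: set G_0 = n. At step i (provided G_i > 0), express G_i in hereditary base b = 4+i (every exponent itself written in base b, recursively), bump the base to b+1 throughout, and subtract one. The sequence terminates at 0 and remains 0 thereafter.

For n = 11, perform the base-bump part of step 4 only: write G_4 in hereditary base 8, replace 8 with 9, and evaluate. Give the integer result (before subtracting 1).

(0) 11|_4 = 2·4 + 3 ↦ 2·5 + 3|_5 = 13 ⇒ 12
(1) 12|_5 = 2·5 + 2 ↦ 2·6 + 2|_6 = 14 ⇒ 13
(2) 13|_6 = 2·6 + 1 ↦ 2·7 + 1|_7 = 15 ⇒ 14
(3) 14|_7 = 2·7 ↦ 2·8|_8 = 16 ⇒ 15
(4) 15|_8 = 8 + 7 ↦ 9 + 7|_9 = 16 ⇒ 15

16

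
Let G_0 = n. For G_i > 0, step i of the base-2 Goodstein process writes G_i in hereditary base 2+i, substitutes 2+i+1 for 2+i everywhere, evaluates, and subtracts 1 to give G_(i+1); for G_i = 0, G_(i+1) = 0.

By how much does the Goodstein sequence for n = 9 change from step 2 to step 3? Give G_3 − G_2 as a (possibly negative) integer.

[0] 9 ≡ 2^(2 + 1) + 1 (base 2). Lift 3: 82. −1: 81.
[1] 81 ≡ 3^(3 + 1) (base 3). Lift 4: 1024. −1: 1023.
[2] 1023 ≡ 3·4^4 + 3·4^3 + 3·4^2 + 3·4 + 3 (base 4). Lift 5: 9843. −1: 9842.

8819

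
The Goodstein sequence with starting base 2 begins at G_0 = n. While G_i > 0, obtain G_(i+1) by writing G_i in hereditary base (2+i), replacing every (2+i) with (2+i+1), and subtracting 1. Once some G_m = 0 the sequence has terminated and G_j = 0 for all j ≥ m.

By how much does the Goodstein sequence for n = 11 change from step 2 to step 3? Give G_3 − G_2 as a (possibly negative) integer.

14600

step 0: 11 = 2^(2 + 1) + 2 + 1; sub 3 for 2: 3^(3 + 1) + 3 + 1; = 85; G_1 = 85−1 = 84
step 1: 84 = 3^(3 + 1) + 3; sub 4 for 3: 4^(4 + 1) + 4; = 1028; G_2 = 1028−1 = 1027
step 2: 1027 = 4^(4 + 1) + 3; sub 5 for 4: 5^(5 + 1) + 3; = 15628; G_3 = 15628−1 = 15627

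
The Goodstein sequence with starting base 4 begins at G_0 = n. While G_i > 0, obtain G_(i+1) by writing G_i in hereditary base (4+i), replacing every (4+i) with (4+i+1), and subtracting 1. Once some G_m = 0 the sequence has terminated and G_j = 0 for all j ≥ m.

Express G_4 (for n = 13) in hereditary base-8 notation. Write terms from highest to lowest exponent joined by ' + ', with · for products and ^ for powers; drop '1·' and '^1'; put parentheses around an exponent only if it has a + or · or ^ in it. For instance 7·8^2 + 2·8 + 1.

2·8 + 3

base 4: 13 = 3·4 + 1; at 5: 3·5 + 1 = 16; next = 15
base 5: 15 = 3·5; at 6: 3·6 = 18; next = 17
base 6: 17 = 2·6 + 5; at 7: 2·7 + 5 = 19; next = 18
base 7: 18 = 2·7 + 4; at 8: 2·8 + 4 = 20; next = 19
base 8: 19 = 2·8 + 3; at 9: 2·9 + 3 = 21; next = 20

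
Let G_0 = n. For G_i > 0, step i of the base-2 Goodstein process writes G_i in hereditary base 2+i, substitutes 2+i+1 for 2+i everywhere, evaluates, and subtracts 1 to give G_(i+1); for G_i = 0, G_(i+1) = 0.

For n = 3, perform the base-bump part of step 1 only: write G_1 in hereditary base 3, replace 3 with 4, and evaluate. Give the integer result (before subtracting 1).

4

G_0 = 3. HB_2(3) = 2 + 1. Bump = 4. G_1 = 3.
G_1 = 3. HB_3(3) = 3. Bump = 4. G_2 = 3.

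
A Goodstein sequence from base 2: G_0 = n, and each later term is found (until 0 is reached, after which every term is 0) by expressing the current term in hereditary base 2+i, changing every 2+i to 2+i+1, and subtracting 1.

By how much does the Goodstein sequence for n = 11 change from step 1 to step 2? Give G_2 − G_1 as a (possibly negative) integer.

step 0: 11 = 2^(2 + 1) + 2 + 1; sub 3 for 2: 3^(3 + 1) + 3 + 1; = 85; G_1 = 85−1 = 84
step 1: 84 = 3^(3 + 1) + 3; sub 4 for 3: 4^(4 + 1) + 4; = 1028; G_2 = 1028−1 = 1027

943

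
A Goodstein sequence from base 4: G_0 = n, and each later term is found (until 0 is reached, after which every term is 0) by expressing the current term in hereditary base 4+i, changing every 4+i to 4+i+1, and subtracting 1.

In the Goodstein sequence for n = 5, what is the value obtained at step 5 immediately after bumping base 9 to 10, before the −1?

G_0 = 5. HB_4(5) = 4 + 1. Bump = 6. G_1 = 5.
G_1 = 5. HB_5(5) = 5. Bump = 6. G_2 = 5.
G_2 = 5. HB_6(5) = 5. Bump = 5. G_3 = 4.
G_3 = 4. HB_7(4) = 4. Bump = 4. G_4 = 3.
G_4 = 3. HB_8(3) = 3. Bump = 3. G_5 = 2.
G_5 = 2. HB_9(2) = 2. Bump = 2. G_6 = 1.

2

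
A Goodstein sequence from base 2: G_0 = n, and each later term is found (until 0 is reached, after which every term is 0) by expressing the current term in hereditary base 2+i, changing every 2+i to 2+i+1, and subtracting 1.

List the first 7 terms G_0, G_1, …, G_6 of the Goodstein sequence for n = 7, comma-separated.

7, 30, 259, 3127, 46657, 823543, 16777215

G_0 = 7. HB_2(7) = 2^2 + 2 + 1. Bump = 31. G_1 = 30.
G_1 = 30. HB_3(30) = 3^3 + 3. Bump = 260. G_2 = 259.
G_2 = 259. HB_4(259) = 4^4 + 3. Bump = 3128. G_3 = 3127.
G_3 = 3127. HB_5(3127) = 5^5 + 2. Bump = 46658. G_4 = 46657.
G_4 = 46657. HB_6(46657) = 6^6 + 1. Bump = 823544. G_5 = 823543.
G_5 = 823543. HB_7(823543) = 7^7. Bump = 16777216. G_6 = 16777215.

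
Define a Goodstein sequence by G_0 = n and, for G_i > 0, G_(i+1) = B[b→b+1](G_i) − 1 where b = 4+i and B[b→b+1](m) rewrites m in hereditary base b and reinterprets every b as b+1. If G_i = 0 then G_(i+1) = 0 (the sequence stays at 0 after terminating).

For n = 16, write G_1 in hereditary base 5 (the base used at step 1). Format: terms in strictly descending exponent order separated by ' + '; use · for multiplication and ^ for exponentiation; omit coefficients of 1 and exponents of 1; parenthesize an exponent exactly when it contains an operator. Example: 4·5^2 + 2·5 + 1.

4·5 + 4

step 0: 16 = 4^2; sub 5 for 4: 5^2; = 25; G_1 = 25−1 = 24
step 1: 24 = 4·5 + 4; sub 6 for 5: 4·6 + 4; = 28; G_2 = 28−1 = 27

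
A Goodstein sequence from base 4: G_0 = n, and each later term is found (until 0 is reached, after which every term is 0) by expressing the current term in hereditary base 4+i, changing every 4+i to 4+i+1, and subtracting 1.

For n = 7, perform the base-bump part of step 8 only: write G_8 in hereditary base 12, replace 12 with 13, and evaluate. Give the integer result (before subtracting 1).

base 4: 7 = 4 + 3; at 5: 5 + 3 = 8; next = 7
base 5: 7 = 5 + 2; at 6: 6 + 2 = 8; next = 7
base 6: 7 = 6 + 1; at 7: 7 + 1 = 8; next = 7
base 7: 7 = 7; at 8: 8 = 8; next = 7
base 8: 7 = 7; at 9: 7 = 7; next = 6
base 9: 6 = 6; at 10: 6 = 6; next = 5
base 10: 5 = 5; at 11: 5 = 5; next = 4
base 11: 4 = 4; at 12: 4 = 4; next = 3

3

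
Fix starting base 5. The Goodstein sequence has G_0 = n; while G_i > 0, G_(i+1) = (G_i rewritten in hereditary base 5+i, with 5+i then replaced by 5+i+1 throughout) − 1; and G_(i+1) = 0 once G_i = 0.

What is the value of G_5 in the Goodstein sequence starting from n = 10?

G_0 = 10. HB_5(10) = 2·5. Bump = 12. G_1 = 11.
G_1 = 11. HB_6(11) = 6 + 5. Bump = 12. G_2 = 11.
G_2 = 11. HB_7(11) = 7 + 4. Bump = 12. G_3 = 11.
G_3 = 11. HB_8(11) = 8 + 3. Bump = 12. G_4 = 11.
G_4 = 11. HB_9(11) = 9 + 2. Bump = 12. G_5 = 11.
G_5 = 11. HB_10(11) = 10 + 1. Bump = 12. G_6 = 11.

11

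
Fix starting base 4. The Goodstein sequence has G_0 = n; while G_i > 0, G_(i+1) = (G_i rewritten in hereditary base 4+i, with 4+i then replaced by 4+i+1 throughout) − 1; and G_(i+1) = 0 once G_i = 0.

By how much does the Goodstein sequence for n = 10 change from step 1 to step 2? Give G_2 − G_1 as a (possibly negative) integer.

base 4: 10 = 2·4 + 2; at 5: 2·5 + 2 = 12; next = 11
base 5: 11 = 2·5 + 1; at 6: 2·6 + 1 = 13; next = 12

1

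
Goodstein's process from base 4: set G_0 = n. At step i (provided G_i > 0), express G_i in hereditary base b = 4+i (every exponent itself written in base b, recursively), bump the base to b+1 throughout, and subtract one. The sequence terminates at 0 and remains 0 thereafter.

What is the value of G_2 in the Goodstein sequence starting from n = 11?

G_0 = 11. HB_4(11) = 2·4 + 3. Bump = 13. G_1 = 12.
G_1 = 12. HB_5(12) = 2·5 + 2. Bump = 14. G_2 = 13.
G_2 = 13. HB_6(13) = 2·6 + 1. Bump = 15. G_3 = 14.

13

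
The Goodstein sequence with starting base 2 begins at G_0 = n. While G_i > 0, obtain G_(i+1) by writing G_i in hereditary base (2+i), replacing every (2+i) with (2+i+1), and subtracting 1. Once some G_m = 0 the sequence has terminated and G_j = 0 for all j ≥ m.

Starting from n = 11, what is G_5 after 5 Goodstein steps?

G_0=11  [base 2] 2^(2 + 1) + 2 + 1  →[2↦3]→  3^(3 + 1) + 3 + 1 = 85  −1 ⇒ G_1=84
G_1=84  [base 3] 3^(3 + 1) + 3  →[3↦4]→  4^(4 + 1) + 4 = 1028  −1 ⇒ G_2=1027
G_2=1027  [base 4] 4^(4 + 1) + 3  →[4↦5]→  5^(5 + 1) + 3 = 15628  −1 ⇒ G_3=15627
G_3=15627  [base 5] 5^(5 + 1) + 2  →[5↦6]→  6^(6 + 1) + 2 = 279938  −1 ⇒ G_4=279937
G_4=279937  [base 6] 6^(6 + 1) + 1  →[6↦7]→  7^(7 + 1) + 1 = 5764802  −1 ⇒ G_5=5764801
G_5=5764801  [base 7] 7^(7 + 1)  →[7↦8]→  8^(8 + 1) = 134217728  −1 ⇒ G_6=134217727

5764801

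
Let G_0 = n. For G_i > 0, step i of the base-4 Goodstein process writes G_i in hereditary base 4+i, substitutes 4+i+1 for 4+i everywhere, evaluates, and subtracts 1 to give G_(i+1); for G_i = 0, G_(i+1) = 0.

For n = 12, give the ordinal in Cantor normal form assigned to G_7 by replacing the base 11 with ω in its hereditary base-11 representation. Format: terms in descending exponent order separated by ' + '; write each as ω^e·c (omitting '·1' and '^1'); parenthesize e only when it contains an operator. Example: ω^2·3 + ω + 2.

ω + 8

G_0=12  [base 4] 3·4  →[4↦5]→  3·5 = 15  −1 ⇒ G_1=14
G_1=14  [base 5] 2·5 + 4  →[5↦6]→  2·6 + 4 = 16  −1 ⇒ G_2=15
G_2=15  [base 6] 2·6 + 3  →[6↦7]→  2·7 + 3 = 17  −1 ⇒ G_3=16
G_3=16  [base 7] 2·7 + 2  →[7↦8]→  2·8 + 2 = 18  −1 ⇒ G_4=17
G_4=17  [base 8] 2·8 + 1  →[8↦9]→  2·9 + 1 = 19  −1 ⇒ G_5=18
G_5=18  [base 9] 2·9  →[9↦10]→  2·10 = 20  −1 ⇒ G_6=19
G_6=19  [base 10] 10 + 9  →[10↦11]→  11 + 9 = 20  −1 ⇒ G_7=19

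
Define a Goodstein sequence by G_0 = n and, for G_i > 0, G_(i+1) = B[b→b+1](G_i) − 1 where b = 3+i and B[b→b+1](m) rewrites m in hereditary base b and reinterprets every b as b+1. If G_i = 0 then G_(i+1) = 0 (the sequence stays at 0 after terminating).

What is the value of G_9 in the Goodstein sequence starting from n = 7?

7

[0] 7 ≡ 2·3 + 1 (base 3). Lift 4: 9. −1: 8.
[1] 8 ≡ 2·4 (base 4). Lift 5: 10. −1: 9.
[2] 9 ≡ 5 + 4 (base 5). Lift 6: 10. −1: 9.
[3] 9 ≡ 6 + 3 (base 6). Lift 7: 10. −1: 9.
[4] 9 ≡ 7 + 2 (base 7). Lift 8: 10. −1: 9.
[5] 9 ≡ 8 + 1 (base 8). Lift 9: 10. −1: 9.
[6] 9 ≡ 9 (base 9). Lift 10: 10. −1: 9.
[7] 9 ≡ 9 (base 10). Lift 11: 9. −1: 8.
[8] 8 ≡ 8 (base 11). Lift 12: 8. −1: 7.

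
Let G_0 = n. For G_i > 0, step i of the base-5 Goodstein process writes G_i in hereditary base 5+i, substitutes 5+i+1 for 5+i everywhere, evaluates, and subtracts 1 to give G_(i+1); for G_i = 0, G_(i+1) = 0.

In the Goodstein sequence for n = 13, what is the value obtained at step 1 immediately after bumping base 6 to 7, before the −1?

16

i=0: 13 = 2·5 + 3 (b=5); 5→6: 2·6 + 3 = 15; 15−1 = 14
i=1: 14 = 2·6 + 2 (b=6); 6→7: 2·7 + 2 = 16; 16−1 = 15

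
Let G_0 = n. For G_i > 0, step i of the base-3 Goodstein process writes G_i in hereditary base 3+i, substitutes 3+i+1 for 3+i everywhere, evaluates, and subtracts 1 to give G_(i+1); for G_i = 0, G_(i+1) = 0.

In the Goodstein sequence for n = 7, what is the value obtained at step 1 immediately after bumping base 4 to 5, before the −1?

10

base 3: 7 = 2·3 + 1; at 4: 2·4 + 1 = 9; next = 8
base 4: 8 = 2·4; at 5: 2·5 = 10; next = 9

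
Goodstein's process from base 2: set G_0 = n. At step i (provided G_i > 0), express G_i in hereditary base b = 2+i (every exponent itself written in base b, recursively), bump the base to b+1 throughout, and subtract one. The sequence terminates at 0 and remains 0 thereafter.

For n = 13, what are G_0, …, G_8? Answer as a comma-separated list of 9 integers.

13, 108, 1279, 16092, 280711, 5765998, 134219479, 3486786855, 100000003325

G_0=13  [base 2] 2^(2 + 1) + 2^2 + 1  →[2↦3]→  3^(3 + 1) + 3^3 + 1 = 109  −1 ⇒ G_1=108
G_1=108  [base 3] 3^(3 + 1) + 3^3  →[3↦4]→  4^(4 + 1) + 4^4 = 1280  −1 ⇒ G_2=1279
G_2=1279  [base 4] 4^(4 + 1) + 3·4^3 + 3·4^2 + 3·4 + 3  →[4↦5]→  5^(5 + 1) + 3·5^3 + 3·5^2 + 3·5 + 3 = 16093  −1 ⇒ G_3=16092
G_3=16092  [base 5] 5^(5 + 1) + 3·5^3 + 3·5^2 + 3·5 + 2  →[5↦6]→  6^(6 + 1) + 3·6^3 + 3·6^2 + 3·6 + 2 = 280712  −1 ⇒ G_4=280711
G_4=280711  [base 6] 6^(6 + 1) + 3·6^3 + 3·6^2 + 3·6 + 1  →[6↦7]→  7^(7 + 1) + 3·7^3 + 3·7^2 + 3·7 + 1 = 5765999  −1 ⇒ G_5=5765998
G_5=5765998  [base 7] 7^(7 + 1) + 3·7^3 + 3·7^2 + 3·7  →[7↦8]→  8^(8 + 1) + 3·8^3 + 3·8^2 + 3·8 = 134219480  −1 ⇒ G_6=134219479
G_6=134219479  [base 8] 8^(8 + 1) + 3·8^3 + 3·8^2 + 2·8 + 7  →[8↦9]→  9^(9 + 1) + 3·9^3 + 3·9^2 + 2·9 + 7 = 3486786856  −1 ⇒ G_7=3486786855
G_7=3486786855  [base 9] 9^(9 + 1) + 3·9^3 + 3·9^2 + 2·9 + 6  →[9↦10]→  10^(10 + 1) + 3·10^3 + 3·10^2 + 2·10 + 6 = 100000003326  −1 ⇒ G_8=100000003325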